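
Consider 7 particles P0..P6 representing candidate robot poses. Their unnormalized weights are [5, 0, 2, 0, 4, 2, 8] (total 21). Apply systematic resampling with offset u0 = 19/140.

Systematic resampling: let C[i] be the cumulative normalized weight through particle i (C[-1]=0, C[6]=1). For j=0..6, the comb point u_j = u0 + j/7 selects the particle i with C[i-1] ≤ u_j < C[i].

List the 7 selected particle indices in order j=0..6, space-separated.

C = [5/21, 5/21, 1/3, 1/3, 11/21, 13/21, 1]
j=0: u_0=19/140 ∈ [0, 5/21) → index 0
j=1: u_1=39/140 ∈ [5/21, 1/3) → index 2
j=2: u_2=59/140 ∈ [1/3, 11/21) → index 4
j=3: u_3=79/140 ∈ [11/21, 13/21) → index 5
j=4: u_4=99/140 ∈ [13/21, 1) → index 6
j=5: u_5=17/20 ∈ [13/21, 1) → index 6
j=6: u_6=139/140 ∈ [13/21, 1) → index 6

0 2 4 5 6 6 6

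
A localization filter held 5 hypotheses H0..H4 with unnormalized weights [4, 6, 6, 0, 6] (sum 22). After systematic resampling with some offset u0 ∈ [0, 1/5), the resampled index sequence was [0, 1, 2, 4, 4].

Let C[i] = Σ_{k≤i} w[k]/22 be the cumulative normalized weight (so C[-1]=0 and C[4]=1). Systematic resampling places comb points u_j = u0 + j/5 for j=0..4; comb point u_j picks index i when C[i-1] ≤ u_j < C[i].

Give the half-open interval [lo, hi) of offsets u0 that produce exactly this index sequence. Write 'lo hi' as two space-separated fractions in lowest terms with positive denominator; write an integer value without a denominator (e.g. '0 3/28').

C = [2/11, 5/11, 8/11, 8/11, 1]
j=0 picked index 0: u0 ∈ [0, 2/11)
j=1 picked index 1: u0 ∈ [-1/55, 14/55)
j=2 picked index 2: u0 ∈ [3/55, 18/55)
j=3 picked index 4: u0 ∈ [7/55, 2/5)
j=4 picked index 4: u0 ∈ [-4/55, 1/5)
intersection: [7/55, 2/11)

7/55 2/11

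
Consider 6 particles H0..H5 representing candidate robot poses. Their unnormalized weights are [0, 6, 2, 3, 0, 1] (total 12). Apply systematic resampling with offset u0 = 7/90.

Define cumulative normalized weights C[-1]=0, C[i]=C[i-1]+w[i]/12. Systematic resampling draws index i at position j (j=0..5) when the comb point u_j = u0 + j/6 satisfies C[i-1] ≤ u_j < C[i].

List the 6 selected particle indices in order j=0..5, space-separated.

C = [0, 1/2, 2/3, 11/12, 11/12, 1]
j=0: u_0=7/90 ∈ [0, 1/2) → index 1
j=1: u_1=11/45 ∈ [0, 1/2) → index 1
j=2: u_2=37/90 ∈ [0, 1/2) → index 1
j=3: u_3=26/45 ∈ [1/2, 2/3) → index 2
j=4: u_4=67/90 ∈ [2/3, 11/12) → index 3
j=5: u_5=41/45 ∈ [2/3, 11/12) → index 3

1 1 1 2 3 3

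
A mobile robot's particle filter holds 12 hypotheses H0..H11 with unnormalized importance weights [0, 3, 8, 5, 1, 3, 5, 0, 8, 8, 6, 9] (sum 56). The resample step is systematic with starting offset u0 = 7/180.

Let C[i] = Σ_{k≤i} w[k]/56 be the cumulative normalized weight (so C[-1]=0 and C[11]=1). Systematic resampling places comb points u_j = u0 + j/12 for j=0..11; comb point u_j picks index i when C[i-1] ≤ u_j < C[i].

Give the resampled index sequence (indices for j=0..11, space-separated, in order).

1 2 3 4 6 8 8 9 9 10 11 11

C = [0, 3/56, 11/56, 2/7, 17/56, 5/14, 25/56, 25/56, 33/56, 41/56, 47/56, 1]
j=0: u_0=7/180 ∈ [0, 3/56) → index 1
j=1: u_1=11/90 ∈ [3/56, 11/56) → index 2
j=2: u_2=37/180 ∈ [11/56, 2/7) → index 3
j=3: u_3=13/45 ∈ [2/7, 17/56) → index 4
j=4: u_4=67/180 ∈ [5/14, 25/56) → index 6
j=5: u_5=41/90 ∈ [25/56, 33/56) → index 8
j=6: u_6=97/180 ∈ [25/56, 33/56) → index 8
j=7: u_7=28/45 ∈ [33/56, 41/56) → index 9
j=8: u_8=127/180 ∈ [33/56, 41/56) → index 9
j=9: u_9=71/90 ∈ [41/56, 47/56) → index 10
j=10: u_10=157/180 ∈ [47/56, 1) → index 11
j=11: u_11=43/45 ∈ [47/56, 1) → index 11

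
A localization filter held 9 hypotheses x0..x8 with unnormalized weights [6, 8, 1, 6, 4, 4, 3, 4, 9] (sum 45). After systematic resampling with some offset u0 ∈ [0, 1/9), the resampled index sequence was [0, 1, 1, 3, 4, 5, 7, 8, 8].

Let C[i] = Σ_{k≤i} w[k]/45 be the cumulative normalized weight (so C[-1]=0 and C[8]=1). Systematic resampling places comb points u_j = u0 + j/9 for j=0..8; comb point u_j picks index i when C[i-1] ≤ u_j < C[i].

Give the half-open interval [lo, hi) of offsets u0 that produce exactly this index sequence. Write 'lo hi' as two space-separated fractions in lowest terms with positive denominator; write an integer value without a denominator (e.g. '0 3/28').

C = [2/15, 14/45, 1/3, 7/15, 5/9, 29/45, 32/45, 4/5, 1]
j=0 picked index 0: u0 ∈ [0, 2/15)
j=1 picked index 1: u0 ∈ [1/45, 1/5)
j=2 picked index 1: u0 ∈ [-4/45, 4/45)
j=3 picked index 3: u0 ∈ [0, 2/15)
j=4 picked index 4: u0 ∈ [1/45, 1/9)
j=5 picked index 5: u0 ∈ [0, 4/45)
j=6 picked index 7: u0 ∈ [2/45, 2/15)
j=7 picked index 8: u0 ∈ [1/45, 2/9)
j=8 picked index 8: u0 ∈ [-4/45, 1/9)
intersection: [2/45, 4/45)

2/45 4/45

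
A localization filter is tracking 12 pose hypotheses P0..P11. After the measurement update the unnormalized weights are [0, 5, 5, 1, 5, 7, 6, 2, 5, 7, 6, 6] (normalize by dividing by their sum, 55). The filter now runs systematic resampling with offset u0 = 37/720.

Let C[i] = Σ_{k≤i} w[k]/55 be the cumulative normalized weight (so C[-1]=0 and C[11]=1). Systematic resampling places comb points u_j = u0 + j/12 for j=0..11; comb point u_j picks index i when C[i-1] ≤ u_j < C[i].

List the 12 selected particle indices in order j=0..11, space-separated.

1 2 4 5 5 6 7 8 9 10 10 11

C = [0, 1/11, 2/11, 1/5, 16/55, 23/55, 29/55, 31/55, 36/55, 43/55, 49/55, 1]
j=0: u_0=37/720 ∈ [0, 1/11) → index 1
j=1: u_1=97/720 ∈ [1/11, 2/11) → index 2
j=2: u_2=157/720 ∈ [1/5, 16/55) → index 4
j=3: u_3=217/720 ∈ [16/55, 23/55) → index 5
j=4: u_4=277/720 ∈ [16/55, 23/55) → index 5
j=5: u_5=337/720 ∈ [23/55, 29/55) → index 6
j=6: u_6=397/720 ∈ [29/55, 31/55) → index 7
j=7: u_7=457/720 ∈ [31/55, 36/55) → index 8
j=8: u_8=517/720 ∈ [36/55, 43/55) → index 9
j=9: u_9=577/720 ∈ [43/55, 49/55) → index 10
j=10: u_10=637/720 ∈ [43/55, 49/55) → index 10
j=11: u_11=697/720 ∈ [49/55, 1) → index 11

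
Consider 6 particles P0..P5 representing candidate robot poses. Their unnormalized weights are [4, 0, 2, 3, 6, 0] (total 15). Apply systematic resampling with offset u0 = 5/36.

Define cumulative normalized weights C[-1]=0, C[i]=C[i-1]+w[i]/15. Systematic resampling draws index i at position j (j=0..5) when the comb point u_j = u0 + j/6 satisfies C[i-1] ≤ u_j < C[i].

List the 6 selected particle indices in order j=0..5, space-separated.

C = [4/15, 4/15, 2/5, 3/5, 1, 1]
j=0: u_0=5/36 ∈ [0, 4/15) → index 0
j=1: u_1=11/36 ∈ [4/15, 2/5) → index 2
j=2: u_2=17/36 ∈ [2/5, 3/5) → index 3
j=3: u_3=23/36 ∈ [3/5, 1) → index 4
j=4: u_4=29/36 ∈ [3/5, 1) → index 4
j=5: u_5=35/36 ∈ [3/5, 1) → index 4

0 2 3 4 4 4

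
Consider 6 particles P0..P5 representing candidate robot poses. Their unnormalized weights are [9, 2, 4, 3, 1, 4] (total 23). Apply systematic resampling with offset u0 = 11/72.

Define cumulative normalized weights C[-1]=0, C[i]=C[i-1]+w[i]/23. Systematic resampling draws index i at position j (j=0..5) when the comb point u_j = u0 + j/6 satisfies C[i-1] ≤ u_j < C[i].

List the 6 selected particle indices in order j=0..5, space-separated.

C = [9/23, 11/23, 15/23, 18/23, 19/23, 1]
j=0: u_0=11/72 ∈ [0, 9/23) → index 0
j=1: u_1=23/72 ∈ [0, 9/23) → index 0
j=2: u_2=35/72 ∈ [11/23, 15/23) → index 2
j=3: u_3=47/72 ∈ [15/23, 18/23) → index 3
j=4: u_4=59/72 ∈ [18/23, 19/23) → index 4
j=5: u_5=71/72 ∈ [19/23, 1) → index 5

0 0 2 3 4 5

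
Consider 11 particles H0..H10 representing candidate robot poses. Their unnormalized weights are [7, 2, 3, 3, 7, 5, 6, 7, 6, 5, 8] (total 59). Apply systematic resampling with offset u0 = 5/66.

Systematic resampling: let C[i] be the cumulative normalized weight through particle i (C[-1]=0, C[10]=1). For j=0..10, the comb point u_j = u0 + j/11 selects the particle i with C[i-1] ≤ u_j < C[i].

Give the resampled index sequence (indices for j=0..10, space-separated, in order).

0 2 4 4 5 6 7 8 9 10 10

C = [7/59, 9/59, 12/59, 15/59, 22/59, 27/59, 33/59, 40/59, 46/59, 51/59, 1]
j=0: u_0=5/66 ∈ [0, 7/59) → index 0
j=1: u_1=1/6 ∈ [9/59, 12/59) → index 2
j=2: u_2=17/66 ∈ [15/59, 22/59) → index 4
j=3: u_3=23/66 ∈ [15/59, 22/59) → index 4
j=4: u_4=29/66 ∈ [22/59, 27/59) → index 5
j=5: u_5=35/66 ∈ [27/59, 33/59) → index 6
j=6: u_6=41/66 ∈ [33/59, 40/59) → index 7
j=7: u_7=47/66 ∈ [40/59, 46/59) → index 8
j=8: u_8=53/66 ∈ [46/59, 51/59) → index 9
j=9: u_9=59/66 ∈ [51/59, 1) → index 10
j=10: u_10=65/66 ∈ [51/59, 1) → index 10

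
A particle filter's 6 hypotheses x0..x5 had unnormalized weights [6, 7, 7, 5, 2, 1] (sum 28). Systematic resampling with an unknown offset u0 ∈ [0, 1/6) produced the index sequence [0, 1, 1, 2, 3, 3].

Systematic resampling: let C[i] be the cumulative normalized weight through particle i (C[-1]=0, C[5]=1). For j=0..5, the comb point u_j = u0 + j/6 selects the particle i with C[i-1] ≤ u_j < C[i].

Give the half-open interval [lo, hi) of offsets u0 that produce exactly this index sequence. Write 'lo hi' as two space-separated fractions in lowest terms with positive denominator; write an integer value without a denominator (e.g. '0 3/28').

C = [3/14, 13/28, 5/7, 25/28, 27/28, 1]
j=0 picked index 0: u0 ∈ [0, 3/14)
j=1 picked index 1: u0 ∈ [1/21, 25/84)
j=2 picked index 1: u0 ∈ [-5/42, 11/84)
j=3 picked index 2: u0 ∈ [-1/28, 3/14)
j=4 picked index 3: u0 ∈ [1/21, 19/84)
j=5 picked index 3: u0 ∈ [-5/42, 5/84)
intersection: [1/21, 5/84)

1/21 5/84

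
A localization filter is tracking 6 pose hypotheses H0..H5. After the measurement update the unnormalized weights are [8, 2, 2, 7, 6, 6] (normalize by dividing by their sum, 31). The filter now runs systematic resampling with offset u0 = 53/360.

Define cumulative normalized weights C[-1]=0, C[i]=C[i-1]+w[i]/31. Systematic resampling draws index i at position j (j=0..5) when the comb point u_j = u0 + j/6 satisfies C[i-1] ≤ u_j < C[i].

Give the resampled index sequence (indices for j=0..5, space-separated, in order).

0 1 3 4 5 5

C = [8/31, 10/31, 12/31, 19/31, 25/31, 1]
j=0: u_0=53/360 ∈ [0, 8/31) → index 0
j=1: u_1=113/360 ∈ [8/31, 10/31) → index 1
j=2: u_2=173/360 ∈ [12/31, 19/31) → index 3
j=3: u_3=233/360 ∈ [19/31, 25/31) → index 4
j=4: u_4=293/360 ∈ [25/31, 1) → index 5
j=5: u_5=353/360 ∈ [25/31, 1) → index 5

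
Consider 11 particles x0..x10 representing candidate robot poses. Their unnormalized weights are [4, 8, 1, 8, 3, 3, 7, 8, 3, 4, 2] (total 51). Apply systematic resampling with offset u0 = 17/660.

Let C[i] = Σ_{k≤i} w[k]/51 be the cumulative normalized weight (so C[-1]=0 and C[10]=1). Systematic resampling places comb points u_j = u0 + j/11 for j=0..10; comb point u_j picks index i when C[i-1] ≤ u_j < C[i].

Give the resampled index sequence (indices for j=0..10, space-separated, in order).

C = [4/51, 4/17, 13/51, 7/17, 8/17, 9/17, 2/3, 14/17, 15/17, 49/51, 1]
j=0: u_0=17/660 ∈ [0, 4/51) → index 0
j=1: u_1=7/60 ∈ [4/51, 4/17) → index 1
j=2: u_2=137/660 ∈ [4/51, 4/17) → index 1
j=3: u_3=197/660 ∈ [13/51, 7/17) → index 3
j=4: u_4=257/660 ∈ [13/51, 7/17) → index 3
j=5: u_5=317/660 ∈ [8/17, 9/17) → index 5
j=6: u_6=377/660 ∈ [9/17, 2/3) → index 6
j=7: u_7=437/660 ∈ [9/17, 2/3) → index 6
j=8: u_8=497/660 ∈ [2/3, 14/17) → index 7
j=9: u_9=557/660 ∈ [14/17, 15/17) → index 8
j=10: u_10=617/660 ∈ [15/17, 49/51) → index 9

0 1 1 3 3 5 6 6 7 8 9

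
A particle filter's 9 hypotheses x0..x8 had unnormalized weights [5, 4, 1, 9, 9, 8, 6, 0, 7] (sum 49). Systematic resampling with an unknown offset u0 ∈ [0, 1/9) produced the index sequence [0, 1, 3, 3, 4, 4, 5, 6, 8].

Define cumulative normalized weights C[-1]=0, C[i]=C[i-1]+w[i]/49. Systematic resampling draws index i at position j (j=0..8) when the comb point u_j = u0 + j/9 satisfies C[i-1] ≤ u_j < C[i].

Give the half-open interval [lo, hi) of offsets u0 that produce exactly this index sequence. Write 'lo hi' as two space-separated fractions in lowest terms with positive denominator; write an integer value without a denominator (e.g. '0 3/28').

C = [5/49, 9/49, 10/49, 19/49, 4/7, 36/49, 6/7, 6/7, 1]
j=0 picked index 0: u0 ∈ [0, 5/49)
j=1 picked index 1: u0 ∈ [-4/441, 32/441)
j=2 picked index 3: u0 ∈ [-8/441, 73/441)
j=3 picked index 3: u0 ∈ [-19/147, 8/147)
j=4 picked index 4: u0 ∈ [-25/441, 8/63)
j=5 picked index 4: u0 ∈ [-74/441, 1/63)
j=6 picked index 5: u0 ∈ [-2/21, 10/147)
j=7 picked index 6: u0 ∈ [-19/441, 5/63)
j=8 picked index 8: u0 ∈ [-2/63, 1/9)
intersection: [0, 1/63)

0 1/63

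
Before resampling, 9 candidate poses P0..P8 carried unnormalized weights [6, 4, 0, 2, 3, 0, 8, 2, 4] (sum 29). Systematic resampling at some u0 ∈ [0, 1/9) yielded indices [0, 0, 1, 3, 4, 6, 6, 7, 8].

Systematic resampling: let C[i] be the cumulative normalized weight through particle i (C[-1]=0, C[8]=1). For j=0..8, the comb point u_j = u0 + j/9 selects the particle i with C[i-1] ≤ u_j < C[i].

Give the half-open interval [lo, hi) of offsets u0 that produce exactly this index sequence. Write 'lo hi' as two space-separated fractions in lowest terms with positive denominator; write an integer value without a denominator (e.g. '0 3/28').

C = [6/29, 10/29, 10/29, 12/29, 15/29, 15/29, 23/29, 25/29, 1]
j=0 picked index 0: u0 ∈ [0, 6/29)
j=1 picked index 0: u0 ∈ [-1/9, 25/261)
j=2 picked index 1: u0 ∈ [-4/261, 32/261)
j=3 picked index 3: u0 ∈ [1/87, 7/87)
j=4 picked index 4: u0 ∈ [-8/261, 19/261)
j=5 picked index 6: u0 ∈ [-10/261, 62/261)
j=6 picked index 6: u0 ∈ [-13/87, 11/87)
j=7 picked index 7: u0 ∈ [4/261, 22/261)
j=8 picked index 8: u0 ∈ [-7/261, 1/9)
intersection: [4/261, 19/261)

4/261 19/261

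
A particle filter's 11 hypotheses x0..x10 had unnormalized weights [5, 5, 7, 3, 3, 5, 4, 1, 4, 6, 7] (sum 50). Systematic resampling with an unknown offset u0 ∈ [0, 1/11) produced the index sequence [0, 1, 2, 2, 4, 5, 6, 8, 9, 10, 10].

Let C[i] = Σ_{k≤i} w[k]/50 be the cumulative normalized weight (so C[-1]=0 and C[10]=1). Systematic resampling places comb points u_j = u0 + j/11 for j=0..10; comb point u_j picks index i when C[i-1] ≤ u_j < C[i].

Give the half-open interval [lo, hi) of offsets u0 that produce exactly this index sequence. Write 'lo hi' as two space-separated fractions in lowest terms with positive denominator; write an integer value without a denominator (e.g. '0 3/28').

23/550 37/550

C = [1/10, 1/5, 17/50, 2/5, 23/50, 14/25, 16/25, 33/50, 37/50, 43/50, 1]
j=0 picked index 0: u0 ∈ [0, 1/10)
j=1 picked index 1: u0 ∈ [1/110, 6/55)
j=2 picked index 2: u0 ∈ [1/55, 87/550)
j=3 picked index 2: u0 ∈ [-4/55, 37/550)
j=4 picked index 4: u0 ∈ [2/55, 53/550)
j=5 picked index 5: u0 ∈ [3/550, 29/275)
j=6 picked index 6: u0 ∈ [4/275, 26/275)
j=7 picked index 8: u0 ∈ [13/550, 57/550)
j=8 picked index 9: u0 ∈ [7/550, 73/550)
j=9 picked index 10: u0 ∈ [23/550, 2/11)
j=10 picked index 10: u0 ∈ [-27/550, 1/11)
intersection: [23/550, 37/550)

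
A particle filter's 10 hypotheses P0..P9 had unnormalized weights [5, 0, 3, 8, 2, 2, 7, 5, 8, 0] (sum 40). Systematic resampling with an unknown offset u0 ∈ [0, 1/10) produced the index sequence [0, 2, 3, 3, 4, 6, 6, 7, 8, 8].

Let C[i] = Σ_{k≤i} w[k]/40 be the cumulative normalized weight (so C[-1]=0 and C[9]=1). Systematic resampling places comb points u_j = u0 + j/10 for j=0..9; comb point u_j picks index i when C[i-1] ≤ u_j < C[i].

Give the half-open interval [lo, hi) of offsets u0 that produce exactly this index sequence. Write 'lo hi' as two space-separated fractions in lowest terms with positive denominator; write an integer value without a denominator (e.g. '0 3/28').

C = [1/8, 1/8, 1/5, 2/5, 9/20, 1/2, 27/40, 4/5, 1, 1]
j=0 picked index 0: u0 ∈ [0, 1/8)
j=1 picked index 2: u0 ∈ [1/40, 1/10)
j=2 picked index 3: u0 ∈ [0, 1/5)
j=3 picked index 3: u0 ∈ [-1/10, 1/10)
j=4 picked index 4: u0 ∈ [0, 1/20)
j=5 picked index 6: u0 ∈ [0, 7/40)
j=6 picked index 6: u0 ∈ [-1/10, 3/40)
j=7 picked index 7: u0 ∈ [-1/40, 1/10)
j=8 picked index 8: u0 ∈ [0, 1/5)
j=9 picked index 8: u0 ∈ [-1/10, 1/10)
intersection: [1/40, 1/20)

1/40 1/20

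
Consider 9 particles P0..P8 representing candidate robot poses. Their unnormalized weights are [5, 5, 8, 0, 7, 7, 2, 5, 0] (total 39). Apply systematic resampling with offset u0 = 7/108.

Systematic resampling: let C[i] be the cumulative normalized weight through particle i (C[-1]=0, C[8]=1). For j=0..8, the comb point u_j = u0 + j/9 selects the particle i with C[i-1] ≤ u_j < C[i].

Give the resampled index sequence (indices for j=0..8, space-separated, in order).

0 1 2 2 4 4 5 6 7

C = [5/39, 10/39, 6/13, 6/13, 25/39, 32/39, 34/39, 1, 1]
j=0: u_0=7/108 ∈ [0, 5/39) → index 0
j=1: u_1=19/108 ∈ [5/39, 10/39) → index 1
j=2: u_2=31/108 ∈ [10/39, 6/13) → index 2
j=3: u_3=43/108 ∈ [10/39, 6/13) → index 2
j=4: u_4=55/108 ∈ [6/13, 25/39) → index 4
j=5: u_5=67/108 ∈ [6/13, 25/39) → index 4
j=6: u_6=79/108 ∈ [25/39, 32/39) → index 5
j=7: u_7=91/108 ∈ [32/39, 34/39) → index 6
j=8: u_8=103/108 ∈ [34/39, 1) → index 7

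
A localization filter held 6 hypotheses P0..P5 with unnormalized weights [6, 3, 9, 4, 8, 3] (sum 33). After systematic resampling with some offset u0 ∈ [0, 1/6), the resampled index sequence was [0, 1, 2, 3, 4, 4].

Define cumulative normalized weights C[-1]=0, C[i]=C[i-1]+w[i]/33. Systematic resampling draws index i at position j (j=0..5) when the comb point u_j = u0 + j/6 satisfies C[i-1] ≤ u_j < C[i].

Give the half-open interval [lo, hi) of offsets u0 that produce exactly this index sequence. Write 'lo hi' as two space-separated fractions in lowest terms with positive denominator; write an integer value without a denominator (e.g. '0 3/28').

C = [2/11, 3/11, 6/11, 2/3, 10/11, 1]
j=0 picked index 0: u0 ∈ [0, 2/11)
j=1 picked index 1: u0 ∈ [1/66, 7/66)
j=2 picked index 2: u0 ∈ [-2/33, 7/33)
j=3 picked index 3: u0 ∈ [1/22, 1/6)
j=4 picked index 4: u0 ∈ [0, 8/33)
j=5 picked index 4: u0 ∈ [-1/6, 5/66)
intersection: [1/22, 5/66)

1/22 5/66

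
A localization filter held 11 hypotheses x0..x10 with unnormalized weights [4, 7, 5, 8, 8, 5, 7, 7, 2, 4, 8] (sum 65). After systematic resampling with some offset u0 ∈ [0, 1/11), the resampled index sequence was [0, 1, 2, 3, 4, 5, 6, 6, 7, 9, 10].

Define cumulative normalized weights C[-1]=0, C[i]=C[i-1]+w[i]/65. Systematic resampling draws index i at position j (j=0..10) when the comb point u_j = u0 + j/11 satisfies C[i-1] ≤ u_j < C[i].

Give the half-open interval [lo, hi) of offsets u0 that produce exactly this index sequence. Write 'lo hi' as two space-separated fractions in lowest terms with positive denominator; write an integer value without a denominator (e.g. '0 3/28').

C = [4/65, 11/65, 16/65, 24/65, 32/65, 37/65, 44/65, 51/65, 53/65, 57/65, 1]
j=0 picked index 0: u0 ∈ [0, 4/65)
j=1 picked index 1: u0 ∈ [-21/715, 56/715)
j=2 picked index 2: u0 ∈ [-9/715, 46/715)
j=3 picked index 3: u0 ∈ [-19/715, 69/715)
j=4 picked index 4: u0 ∈ [4/715, 92/715)
j=5 picked index 5: u0 ∈ [27/715, 82/715)
j=6 picked index 6: u0 ∈ [17/715, 94/715)
j=7 picked index 6: u0 ∈ [-48/715, 29/715)
j=8 picked index 7: u0 ∈ [-36/715, 41/715)
j=9 picked index 9: u0 ∈ [-2/715, 42/715)
j=10 picked index 10: u0 ∈ [-23/715, 1/11)
intersection: [27/715, 29/715)

27/715 29/715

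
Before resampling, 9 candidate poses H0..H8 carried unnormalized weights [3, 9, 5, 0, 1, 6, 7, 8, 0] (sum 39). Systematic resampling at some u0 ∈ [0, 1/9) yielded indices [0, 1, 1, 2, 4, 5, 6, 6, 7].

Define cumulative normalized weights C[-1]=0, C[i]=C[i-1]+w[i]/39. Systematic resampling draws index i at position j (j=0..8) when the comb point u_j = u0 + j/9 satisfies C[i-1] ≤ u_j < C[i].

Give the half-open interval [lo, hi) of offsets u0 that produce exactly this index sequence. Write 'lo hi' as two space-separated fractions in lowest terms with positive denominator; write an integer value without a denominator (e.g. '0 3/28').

C = [1/13, 4/13, 17/39, 17/39, 6/13, 8/13, 31/39, 1, 1]
j=0 picked index 0: u0 ∈ [0, 1/13)
j=1 picked index 1: u0 ∈ [-4/117, 23/117)
j=2 picked index 1: u0 ∈ [-17/117, 10/117)
j=3 picked index 2: u0 ∈ [-1/39, 4/39)
j=4 picked index 4: u0 ∈ [-1/117, 2/117)
j=5 picked index 5: u0 ∈ [-11/117, 7/117)
j=6 picked index 6: u0 ∈ [-2/39, 5/39)
j=7 picked index 6: u0 ∈ [-19/117, 2/117)
j=8 picked index 7: u0 ∈ [-11/117, 1/9)
intersection: [0, 2/117)

0 2/117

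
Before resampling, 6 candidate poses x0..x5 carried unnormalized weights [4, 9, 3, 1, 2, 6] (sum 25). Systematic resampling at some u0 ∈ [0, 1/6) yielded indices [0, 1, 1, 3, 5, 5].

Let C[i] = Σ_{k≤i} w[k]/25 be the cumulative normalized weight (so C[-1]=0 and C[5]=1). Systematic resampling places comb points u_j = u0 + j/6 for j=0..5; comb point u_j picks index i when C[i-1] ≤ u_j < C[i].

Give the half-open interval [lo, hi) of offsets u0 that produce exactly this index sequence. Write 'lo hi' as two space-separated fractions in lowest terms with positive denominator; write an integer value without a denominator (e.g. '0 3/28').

C = [4/25, 13/25, 16/25, 17/25, 19/25, 1]
j=0 picked index 0: u0 ∈ [0, 4/25)
j=1 picked index 1: u0 ∈ [-1/150, 53/150)
j=2 picked index 1: u0 ∈ [-13/75, 14/75)
j=3 picked index 3: u0 ∈ [7/50, 9/50)
j=4 picked index 5: u0 ∈ [7/75, 1/3)
j=5 picked index 5: u0 ∈ [-11/150, 1/6)
intersection: [7/50, 4/25)

7/50 4/25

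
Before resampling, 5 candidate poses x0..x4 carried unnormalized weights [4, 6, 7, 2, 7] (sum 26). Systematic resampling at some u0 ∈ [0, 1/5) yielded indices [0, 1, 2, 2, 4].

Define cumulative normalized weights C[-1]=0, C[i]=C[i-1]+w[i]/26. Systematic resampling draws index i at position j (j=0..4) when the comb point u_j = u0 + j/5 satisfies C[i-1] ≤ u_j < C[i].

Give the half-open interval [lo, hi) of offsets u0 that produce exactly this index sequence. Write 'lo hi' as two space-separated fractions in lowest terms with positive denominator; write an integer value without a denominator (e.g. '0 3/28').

C = [2/13, 5/13, 17/26, 19/26, 1]
j=0 picked index 0: u0 ∈ [0, 2/13)
j=1 picked index 1: u0 ∈ [-3/65, 12/65)
j=2 picked index 2: u0 ∈ [-1/65, 33/130)
j=3 picked index 2: u0 ∈ [-14/65, 7/130)
j=4 picked index 4: u0 ∈ [-9/130, 1/5)
intersection: [0, 7/130)

0 7/130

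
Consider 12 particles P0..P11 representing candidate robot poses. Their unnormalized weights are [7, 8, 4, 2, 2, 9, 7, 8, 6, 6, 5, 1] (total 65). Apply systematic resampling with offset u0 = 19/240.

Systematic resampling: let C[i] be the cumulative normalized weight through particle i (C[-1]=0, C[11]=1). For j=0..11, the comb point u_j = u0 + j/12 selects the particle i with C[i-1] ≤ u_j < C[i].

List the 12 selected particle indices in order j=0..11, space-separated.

C = [7/65, 3/13, 19/65, 21/65, 23/65, 32/65, 3/5, 47/65, 53/65, 59/65, 64/65, 1]
j=0: u_0=19/240 ∈ [0, 7/65) → index 0
j=1: u_1=13/80 ∈ [7/65, 3/13) → index 1
j=2: u_2=59/240 ∈ [3/13, 19/65) → index 2
j=3: u_3=79/240 ∈ [21/65, 23/65) → index 4
j=4: u_4=33/80 ∈ [23/65, 32/65) → index 5
j=5: u_5=119/240 ∈ [32/65, 3/5) → index 6
j=6: u_6=139/240 ∈ [32/65, 3/5) → index 6
j=7: u_7=53/80 ∈ [3/5, 47/65) → index 7
j=8: u_8=179/240 ∈ [47/65, 53/65) → index 8
j=9: u_9=199/240 ∈ [53/65, 59/65) → index 9
j=10: u_10=73/80 ∈ [59/65, 64/65) → index 10
j=11: u_11=239/240 ∈ [64/65, 1) → index 11

0 1 2 4 5 6 6 7 8 9 10 11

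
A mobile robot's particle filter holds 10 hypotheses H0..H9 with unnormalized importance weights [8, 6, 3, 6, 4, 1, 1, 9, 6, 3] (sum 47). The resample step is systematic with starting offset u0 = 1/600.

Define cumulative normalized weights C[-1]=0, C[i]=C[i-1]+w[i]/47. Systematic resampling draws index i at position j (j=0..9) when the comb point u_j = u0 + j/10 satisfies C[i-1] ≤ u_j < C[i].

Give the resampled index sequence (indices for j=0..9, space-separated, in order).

C = [8/47, 14/47, 17/47, 23/47, 27/47, 28/47, 29/47, 38/47, 44/47, 1]
j=0: u_0=1/600 ∈ [0, 8/47) → index 0
j=1: u_1=61/600 ∈ [0, 8/47) → index 0
j=2: u_2=121/600 ∈ [8/47, 14/47) → index 1
j=3: u_3=181/600 ∈ [14/47, 17/47) → index 2
j=4: u_4=241/600 ∈ [17/47, 23/47) → index 3
j=5: u_5=301/600 ∈ [23/47, 27/47) → index 4
j=6: u_6=361/600 ∈ [28/47, 29/47) → index 6
j=7: u_7=421/600 ∈ [29/47, 38/47) → index 7
j=8: u_8=481/600 ∈ [29/47, 38/47) → index 7
j=9: u_9=541/600 ∈ [38/47, 44/47) → index 8

0 0 1 2 3 4 6 7 7 8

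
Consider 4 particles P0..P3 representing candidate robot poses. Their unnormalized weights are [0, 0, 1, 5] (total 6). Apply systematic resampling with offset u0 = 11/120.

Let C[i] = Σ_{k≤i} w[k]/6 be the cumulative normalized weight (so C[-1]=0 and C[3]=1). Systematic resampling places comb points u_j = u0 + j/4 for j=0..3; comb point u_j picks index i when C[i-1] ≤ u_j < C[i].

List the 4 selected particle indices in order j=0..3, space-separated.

C = [0, 0, 1/6, 1]
j=0: u_0=11/120 ∈ [0, 1/6) → index 2
j=1: u_1=41/120 ∈ [1/6, 1) → index 3
j=2: u_2=71/120 ∈ [1/6, 1) → index 3
j=3: u_3=101/120 ∈ [1/6, 1) → index 3

2 3 3 3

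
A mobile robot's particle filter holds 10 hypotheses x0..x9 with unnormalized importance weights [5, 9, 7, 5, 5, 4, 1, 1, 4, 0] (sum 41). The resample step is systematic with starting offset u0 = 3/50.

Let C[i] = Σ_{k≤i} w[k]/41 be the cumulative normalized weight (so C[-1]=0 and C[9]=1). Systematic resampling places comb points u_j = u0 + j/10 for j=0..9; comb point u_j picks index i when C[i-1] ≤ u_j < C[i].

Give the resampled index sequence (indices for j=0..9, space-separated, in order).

C = [5/41, 14/41, 21/41, 26/41, 31/41, 35/41, 36/41, 37/41, 1, 1]
j=0: u_0=3/50 ∈ [0, 5/41) → index 0
j=1: u_1=4/25 ∈ [5/41, 14/41) → index 1
j=2: u_2=13/50 ∈ [5/41, 14/41) → index 1
j=3: u_3=9/25 ∈ [14/41, 21/41) → index 2
j=4: u_4=23/50 ∈ [14/41, 21/41) → index 2
j=5: u_5=14/25 ∈ [21/41, 26/41) → index 3
j=6: u_6=33/50 ∈ [26/41, 31/41) → index 4
j=7: u_7=19/25 ∈ [31/41, 35/41) → index 5
j=8: u_8=43/50 ∈ [35/41, 36/41) → index 6
j=9: u_9=24/25 ∈ [37/41, 1) → index 8

0 1 1 2 2 3 4 5 6 8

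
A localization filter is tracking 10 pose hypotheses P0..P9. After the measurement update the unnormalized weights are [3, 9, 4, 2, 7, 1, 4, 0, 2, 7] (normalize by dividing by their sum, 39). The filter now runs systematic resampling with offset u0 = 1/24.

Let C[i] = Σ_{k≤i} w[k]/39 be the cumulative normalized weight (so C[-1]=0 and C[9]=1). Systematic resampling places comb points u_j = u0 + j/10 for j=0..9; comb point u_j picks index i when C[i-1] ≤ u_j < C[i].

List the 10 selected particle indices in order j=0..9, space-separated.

C = [1/13, 4/13, 16/39, 6/13, 25/39, 2/3, 10/13, 10/13, 32/39, 1]
j=0: u_0=1/24 ∈ [0, 1/13) → index 0
j=1: u_1=17/120 ∈ [1/13, 4/13) → index 1
j=2: u_2=29/120 ∈ [1/13, 4/13) → index 1
j=3: u_3=41/120 ∈ [4/13, 16/39) → index 2
j=4: u_4=53/120 ∈ [16/39, 6/13) → index 3
j=5: u_5=13/24 ∈ [6/13, 25/39) → index 4
j=6: u_6=77/120 ∈ [25/39, 2/3) → index 5
j=7: u_7=89/120 ∈ [2/3, 10/13) → index 6
j=8: u_8=101/120 ∈ [32/39, 1) → index 9
j=9: u_9=113/120 ∈ [32/39, 1) → index 9

0 1 1 2 3 4 5 6 9 9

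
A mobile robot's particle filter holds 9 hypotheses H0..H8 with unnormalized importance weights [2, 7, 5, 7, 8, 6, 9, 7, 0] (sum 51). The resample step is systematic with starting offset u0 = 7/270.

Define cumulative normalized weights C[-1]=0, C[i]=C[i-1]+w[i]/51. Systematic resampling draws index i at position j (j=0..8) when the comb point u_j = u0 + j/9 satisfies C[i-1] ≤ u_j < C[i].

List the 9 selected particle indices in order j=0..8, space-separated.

C = [2/51, 3/17, 14/51, 7/17, 29/51, 35/51, 44/51, 1, 1]
j=0: u_0=7/270 ∈ [0, 2/51) → index 0
j=1: u_1=37/270 ∈ [2/51, 3/17) → index 1
j=2: u_2=67/270 ∈ [3/17, 14/51) → index 2
j=3: u_3=97/270 ∈ [14/51, 7/17) → index 3
j=4: u_4=127/270 ∈ [7/17, 29/51) → index 4
j=5: u_5=157/270 ∈ [29/51, 35/51) → index 5
j=6: u_6=187/270 ∈ [35/51, 44/51) → index 6
j=7: u_7=217/270 ∈ [35/51, 44/51) → index 6
j=8: u_8=247/270 ∈ [44/51, 1) → index 7

0 1 2 3 4 5 6 6 7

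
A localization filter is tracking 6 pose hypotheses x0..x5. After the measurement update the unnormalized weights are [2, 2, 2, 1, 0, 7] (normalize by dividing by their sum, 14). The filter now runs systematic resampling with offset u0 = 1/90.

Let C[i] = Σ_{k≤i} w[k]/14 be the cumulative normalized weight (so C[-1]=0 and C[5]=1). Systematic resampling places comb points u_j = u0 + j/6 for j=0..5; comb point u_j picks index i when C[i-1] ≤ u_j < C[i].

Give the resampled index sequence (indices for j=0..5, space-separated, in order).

0 1 2 5 5 5

C = [1/7, 2/7, 3/7, 1/2, 1/2, 1]
j=0: u_0=1/90 ∈ [0, 1/7) → index 0
j=1: u_1=8/45 ∈ [1/7, 2/7) → index 1
j=2: u_2=31/90 ∈ [2/7, 3/7) → index 2
j=3: u_3=23/45 ∈ [1/2, 1) → index 5
j=4: u_4=61/90 ∈ [1/2, 1) → index 5
j=5: u_5=38/45 ∈ [1/2, 1) → index 5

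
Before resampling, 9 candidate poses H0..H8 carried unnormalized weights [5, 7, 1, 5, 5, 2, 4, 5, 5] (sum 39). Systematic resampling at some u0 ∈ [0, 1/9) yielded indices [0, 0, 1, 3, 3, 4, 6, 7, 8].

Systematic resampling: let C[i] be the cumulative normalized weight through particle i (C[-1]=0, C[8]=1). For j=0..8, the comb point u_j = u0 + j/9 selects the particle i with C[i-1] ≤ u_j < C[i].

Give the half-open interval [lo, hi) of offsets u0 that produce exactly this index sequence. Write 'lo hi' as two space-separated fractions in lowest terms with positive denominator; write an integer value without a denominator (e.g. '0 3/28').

C = [5/39, 4/13, 1/3, 6/13, 23/39, 25/39, 29/39, 34/39, 1]
j=0 picked index 0: u0 ∈ [0, 5/39)
j=1 picked index 0: u0 ∈ [-1/9, 2/117)
j=2 picked index 1: u0 ∈ [-11/117, 10/117)
j=3 picked index 3: u0 ∈ [0, 5/39)
j=4 picked index 3: u0 ∈ [-1/9, 2/117)
j=5 picked index 4: u0 ∈ [-11/117, 4/117)
j=6 picked index 6: u0 ∈ [-1/39, 1/13)
j=7 picked index 7: u0 ∈ [-4/117, 11/117)
j=8 picked index 8: u0 ∈ [-2/117, 1/9)
intersection: [0, 2/117)

0 2/117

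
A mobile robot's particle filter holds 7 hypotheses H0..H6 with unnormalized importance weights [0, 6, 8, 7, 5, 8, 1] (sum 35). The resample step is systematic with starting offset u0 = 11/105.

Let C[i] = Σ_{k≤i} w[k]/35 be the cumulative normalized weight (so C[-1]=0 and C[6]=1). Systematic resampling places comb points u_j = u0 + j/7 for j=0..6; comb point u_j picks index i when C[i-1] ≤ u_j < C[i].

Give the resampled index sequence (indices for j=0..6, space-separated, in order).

C = [0, 6/35, 2/5, 3/5, 26/35, 34/35, 1]
j=0: u_0=11/105 ∈ [0, 6/35) → index 1
j=1: u_1=26/105 ∈ [6/35, 2/5) → index 2
j=2: u_2=41/105 ∈ [6/35, 2/5) → index 2
j=3: u_3=8/15 ∈ [2/5, 3/5) → index 3
j=4: u_4=71/105 ∈ [3/5, 26/35) → index 4
j=5: u_5=86/105 ∈ [26/35, 34/35) → index 5
j=6: u_6=101/105 ∈ [26/35, 34/35) → index 5

1 2 2 3 4 5 5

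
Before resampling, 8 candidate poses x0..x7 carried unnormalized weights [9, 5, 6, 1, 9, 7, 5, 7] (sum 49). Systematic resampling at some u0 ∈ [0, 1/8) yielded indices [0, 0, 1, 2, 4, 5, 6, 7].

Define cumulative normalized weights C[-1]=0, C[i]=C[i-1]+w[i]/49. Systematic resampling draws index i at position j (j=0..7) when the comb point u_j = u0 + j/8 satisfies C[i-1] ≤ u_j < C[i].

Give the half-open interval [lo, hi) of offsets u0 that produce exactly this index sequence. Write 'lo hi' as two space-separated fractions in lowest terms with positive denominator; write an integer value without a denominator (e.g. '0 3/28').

C = [9/49, 2/7, 20/49, 3/7, 30/49, 37/49, 6/7, 1]
j=0 picked index 0: u0 ∈ [0, 9/49)
j=1 picked index 0: u0 ∈ [-1/8, 23/392)
j=2 picked index 1: u0 ∈ [-13/196, 1/28)
j=3 picked index 2: u0 ∈ [-5/56, 13/392)
j=4 picked index 4: u0 ∈ [-1/14, 11/98)
j=5 picked index 5: u0 ∈ [-5/392, 51/392)
j=6 picked index 6: u0 ∈ [1/196, 3/28)
j=7 picked index 7: u0 ∈ [-1/56, 1/8)
intersection: [1/196, 13/392)

1/196 13/392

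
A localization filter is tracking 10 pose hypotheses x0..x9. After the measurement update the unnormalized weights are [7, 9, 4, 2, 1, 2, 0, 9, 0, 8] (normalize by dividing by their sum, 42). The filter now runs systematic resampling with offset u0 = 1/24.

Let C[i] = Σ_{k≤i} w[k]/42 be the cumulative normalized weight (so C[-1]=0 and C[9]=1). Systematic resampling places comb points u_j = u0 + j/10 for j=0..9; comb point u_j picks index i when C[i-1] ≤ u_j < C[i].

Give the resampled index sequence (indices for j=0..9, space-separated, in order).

C = [1/6, 8/21, 10/21, 11/21, 23/42, 25/42, 25/42, 17/21, 17/21, 1]
j=0: u_0=1/24 ∈ [0, 1/6) → index 0
j=1: u_1=17/120 ∈ [0, 1/6) → index 0
j=2: u_2=29/120 ∈ [1/6, 8/21) → index 1
j=3: u_3=41/120 ∈ [1/6, 8/21) → index 1
j=4: u_4=53/120 ∈ [8/21, 10/21) → index 2
j=5: u_5=13/24 ∈ [11/21, 23/42) → index 4
j=6: u_6=77/120 ∈ [25/42, 17/21) → index 7
j=7: u_7=89/120 ∈ [25/42, 17/21) → index 7
j=8: u_8=101/120 ∈ [17/21, 1) → index 9
j=9: u_9=113/120 ∈ [17/21, 1) → index 9

0 0 1 1 2 4 7 7 9 9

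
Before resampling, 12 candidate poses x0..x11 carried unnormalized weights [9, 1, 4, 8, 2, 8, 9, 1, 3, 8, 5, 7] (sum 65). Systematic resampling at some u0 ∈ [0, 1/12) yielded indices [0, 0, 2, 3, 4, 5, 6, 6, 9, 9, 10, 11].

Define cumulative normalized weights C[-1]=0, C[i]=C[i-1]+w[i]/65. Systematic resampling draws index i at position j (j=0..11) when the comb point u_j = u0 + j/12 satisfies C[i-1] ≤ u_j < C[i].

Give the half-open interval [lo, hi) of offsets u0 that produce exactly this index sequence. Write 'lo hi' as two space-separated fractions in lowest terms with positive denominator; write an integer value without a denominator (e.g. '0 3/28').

C = [9/65, 2/13, 14/65, 22/65, 24/65, 32/65, 41/65, 42/65, 9/13, 53/65, 58/65, 1]
j=0 picked index 0: u0 ∈ [0, 9/65)
j=1 picked index 0: u0 ∈ [-1/12, 43/780)
j=2 picked index 2: u0 ∈ [-1/78, 19/390)
j=3 picked index 3: u0 ∈ [-9/260, 23/260)
j=4 picked index 4: u0 ∈ [1/195, 7/195)
j=5 picked index 5: u0 ∈ [-37/780, 59/780)
j=6 picked index 6: u0 ∈ [-1/130, 17/130)
j=7 picked index 6: u0 ∈ [-71/780, 37/780)
j=8 picked index 9: u0 ∈ [1/39, 29/195)
j=9 picked index 9: u0 ∈ [-3/52, 17/260)
j=10 picked index 10: u0 ∈ [-7/390, 23/390)
j=11 picked index 11: u0 ∈ [-19/780, 1/12)
intersection: [1/39, 7/195)

1/39 7/195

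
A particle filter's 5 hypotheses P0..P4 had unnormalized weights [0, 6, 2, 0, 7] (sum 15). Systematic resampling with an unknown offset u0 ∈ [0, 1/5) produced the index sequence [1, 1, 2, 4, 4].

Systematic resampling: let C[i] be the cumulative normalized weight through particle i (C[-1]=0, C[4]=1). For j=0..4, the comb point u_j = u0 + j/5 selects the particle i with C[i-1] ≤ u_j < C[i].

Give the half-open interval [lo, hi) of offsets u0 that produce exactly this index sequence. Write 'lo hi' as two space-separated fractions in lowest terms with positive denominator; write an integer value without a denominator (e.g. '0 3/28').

C = [0, 2/5, 8/15, 8/15, 1]
j=0 picked index 1: u0 ∈ [0, 2/5)
j=1 picked index 1: u0 ∈ [-1/5, 1/5)
j=2 picked index 2: u0 ∈ [0, 2/15)
j=3 picked index 4: u0 ∈ [-1/15, 2/5)
j=4 picked index 4: u0 ∈ [-4/15, 1/5)
intersection: [0, 2/15)

0 2/15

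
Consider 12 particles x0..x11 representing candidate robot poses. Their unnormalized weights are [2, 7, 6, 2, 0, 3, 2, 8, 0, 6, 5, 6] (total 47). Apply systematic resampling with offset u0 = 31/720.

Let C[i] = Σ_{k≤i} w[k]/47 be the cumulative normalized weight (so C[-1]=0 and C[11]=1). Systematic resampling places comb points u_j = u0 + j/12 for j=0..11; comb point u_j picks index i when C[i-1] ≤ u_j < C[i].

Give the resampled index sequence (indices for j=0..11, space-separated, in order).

1 1 2 2 5 6 7 7 9 10 11 11

C = [2/47, 9/47, 15/47, 17/47, 17/47, 20/47, 22/47, 30/47, 30/47, 36/47, 41/47, 1]
j=0: u_0=31/720 ∈ [2/47, 9/47) → index 1
j=1: u_1=91/720 ∈ [2/47, 9/47) → index 1
j=2: u_2=151/720 ∈ [9/47, 15/47) → index 2
j=3: u_3=211/720 ∈ [9/47, 15/47) → index 2
j=4: u_4=271/720 ∈ [17/47, 20/47) → index 5
j=5: u_5=331/720 ∈ [20/47, 22/47) → index 6
j=6: u_6=391/720 ∈ [22/47, 30/47) → index 7
j=7: u_7=451/720 ∈ [22/47, 30/47) → index 7
j=8: u_8=511/720 ∈ [30/47, 36/47) → index 9
j=9: u_9=571/720 ∈ [36/47, 41/47) → index 10
j=10: u_10=631/720 ∈ [41/47, 1) → index 11
j=11: u_11=691/720 ∈ [41/47, 1) → index 11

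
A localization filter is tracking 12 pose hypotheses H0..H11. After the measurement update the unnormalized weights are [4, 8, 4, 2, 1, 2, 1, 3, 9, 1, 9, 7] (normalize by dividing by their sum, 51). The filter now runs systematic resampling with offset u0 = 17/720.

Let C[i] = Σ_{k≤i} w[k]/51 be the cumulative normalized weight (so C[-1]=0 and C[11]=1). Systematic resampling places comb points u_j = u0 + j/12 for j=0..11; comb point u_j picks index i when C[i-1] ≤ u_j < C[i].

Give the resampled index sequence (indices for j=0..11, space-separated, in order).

0 1 1 2 4 7 8 8 10 10 10 11

C = [4/51, 4/17, 16/51, 6/17, 19/51, 7/17, 22/51, 25/51, 2/3, 35/51, 44/51, 1]
j=0: u_0=17/720 ∈ [0, 4/51) → index 0
j=1: u_1=77/720 ∈ [4/51, 4/17) → index 1
j=2: u_2=137/720 ∈ [4/51, 4/17) → index 1
j=3: u_3=197/720 ∈ [4/17, 16/51) → index 2
j=4: u_4=257/720 ∈ [6/17, 19/51) → index 4
j=5: u_5=317/720 ∈ [22/51, 25/51) → index 7
j=6: u_6=377/720 ∈ [25/51, 2/3) → index 8
j=7: u_7=437/720 ∈ [25/51, 2/3) → index 8
j=8: u_8=497/720 ∈ [35/51, 44/51) → index 10
j=9: u_9=557/720 ∈ [35/51, 44/51) → index 10
j=10: u_10=617/720 ∈ [35/51, 44/51) → index 10
j=11: u_11=677/720 ∈ [44/51, 1) → index 11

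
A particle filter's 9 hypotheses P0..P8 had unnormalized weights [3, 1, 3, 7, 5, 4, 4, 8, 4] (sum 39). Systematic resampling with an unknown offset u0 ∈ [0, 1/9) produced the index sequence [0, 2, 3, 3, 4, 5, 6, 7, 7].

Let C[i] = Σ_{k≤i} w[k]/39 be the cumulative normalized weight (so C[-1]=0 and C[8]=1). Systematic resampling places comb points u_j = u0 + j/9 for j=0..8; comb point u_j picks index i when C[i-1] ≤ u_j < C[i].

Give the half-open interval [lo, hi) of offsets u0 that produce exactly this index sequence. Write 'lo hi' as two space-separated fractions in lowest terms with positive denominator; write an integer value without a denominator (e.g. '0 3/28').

0 1/117

C = [1/13, 4/39, 7/39, 14/39, 19/39, 23/39, 9/13, 35/39, 1]
j=0 picked index 0: u0 ∈ [0, 1/13)
j=1 picked index 2: u0 ∈ [-1/117, 8/117)
j=2 picked index 3: u0 ∈ [-5/117, 16/117)
j=3 picked index 3: u0 ∈ [-2/13, 1/39)
j=4 picked index 4: u0 ∈ [-10/117, 5/117)
j=5 picked index 5: u0 ∈ [-8/117, 4/117)
j=6 picked index 6: u0 ∈ [-1/13, 1/39)
j=7 picked index 7: u0 ∈ [-10/117, 14/117)
j=8 picked index 7: u0 ∈ [-23/117, 1/117)
intersection: [0, 1/117)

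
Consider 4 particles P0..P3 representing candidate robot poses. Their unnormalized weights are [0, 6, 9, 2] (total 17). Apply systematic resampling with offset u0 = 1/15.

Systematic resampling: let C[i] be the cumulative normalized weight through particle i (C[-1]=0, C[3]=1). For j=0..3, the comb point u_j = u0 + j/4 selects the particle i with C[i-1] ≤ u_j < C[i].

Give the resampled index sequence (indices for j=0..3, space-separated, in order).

C = [0, 6/17, 15/17, 1]
j=0: u_0=1/15 ∈ [0, 6/17) → index 1
j=1: u_1=19/60 ∈ [0, 6/17) → index 1
j=2: u_2=17/30 ∈ [6/17, 15/17) → index 2
j=3: u_3=49/60 ∈ [6/17, 15/17) → index 2

1 1 2 2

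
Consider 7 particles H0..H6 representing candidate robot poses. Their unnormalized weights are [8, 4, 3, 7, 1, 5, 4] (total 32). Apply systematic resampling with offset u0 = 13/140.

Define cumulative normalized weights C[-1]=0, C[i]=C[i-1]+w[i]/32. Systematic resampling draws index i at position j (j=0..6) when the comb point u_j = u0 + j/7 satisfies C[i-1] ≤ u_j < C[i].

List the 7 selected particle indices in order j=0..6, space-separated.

0 0 2 3 3 5 6

C = [1/4, 3/8, 15/32, 11/16, 23/32, 7/8, 1]
j=0: u_0=13/140 ∈ [0, 1/4) → index 0
j=1: u_1=33/140 ∈ [0, 1/4) → index 0
j=2: u_2=53/140 ∈ [3/8, 15/32) → index 2
j=3: u_3=73/140 ∈ [15/32, 11/16) → index 3
j=4: u_4=93/140 ∈ [15/32, 11/16) → index 3
j=5: u_5=113/140 ∈ [23/32, 7/8) → index 5
j=6: u_6=19/20 ∈ [7/8, 1) → index 6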